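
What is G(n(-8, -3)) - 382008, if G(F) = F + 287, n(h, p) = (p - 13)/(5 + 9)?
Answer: -2672055/7 ≈ -3.8172e+5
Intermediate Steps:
n(h, p) = -13/14 + p/14 (n(h, p) = (-13 + p)/14 = (-13 + p)*(1/14) = -13/14 + p/14)
G(F) = 287 + F
G(n(-8, -3)) - 382008 = (287 + (-13/14 + (1/14)*(-3))) - 382008 = (287 + (-13/14 - 3/14)) - 382008 = (287 - 8/7) - 382008 = 2001/7 - 382008 = -2672055/7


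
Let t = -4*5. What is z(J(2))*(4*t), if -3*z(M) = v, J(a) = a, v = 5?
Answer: 400/3 ≈ 133.33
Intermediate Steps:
t = -20
z(M) = -5/3 (z(M) = -1/3*5 = -5/3)
z(J(2))*(4*t) = -20*(-20)/3 = -5/3*(-80) = 400/3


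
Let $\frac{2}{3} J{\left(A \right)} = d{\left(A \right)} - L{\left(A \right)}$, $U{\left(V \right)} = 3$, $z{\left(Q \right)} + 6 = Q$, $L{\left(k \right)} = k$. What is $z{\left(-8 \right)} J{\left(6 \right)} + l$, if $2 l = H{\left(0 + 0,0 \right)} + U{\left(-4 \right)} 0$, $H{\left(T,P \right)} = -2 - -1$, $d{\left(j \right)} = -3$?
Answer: $\frac{377}{2} \approx 188.5$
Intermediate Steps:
$H{\left(T,P \right)} = -1$ ($H{\left(T,P \right)} = -2 + 1 = -1$)
$z{\left(Q \right)} = -6 + Q$
$J{\left(A \right)} = - \frac{9}{2} - \frac{3 A}{2}$ ($J{\left(A \right)} = \frac{3 \left(-3 - A\right)}{2} = - \frac{9}{2} - \frac{3 A}{2}$)
$l = - \frac{1}{2}$ ($l = \frac{-1 + 3 \cdot 0}{2} = \frac{-1 + 0}{2} = \frac{1}{2} \left(-1\right) = - \frac{1}{2} \approx -0.5$)
$z{\left(-8 \right)} J{\left(6 \right)} + l = \left(-6 - 8\right) \left(- \frac{9}{2} - 9\right) - \frac{1}{2} = - 14 \left(- \frac{9}{2} - 9\right) - \frac{1}{2} = \left(-14\right) \left(- \frac{27}{2}\right) - \frac{1}{2} = 189 - \frac{1}{2} = \frac{377}{2}$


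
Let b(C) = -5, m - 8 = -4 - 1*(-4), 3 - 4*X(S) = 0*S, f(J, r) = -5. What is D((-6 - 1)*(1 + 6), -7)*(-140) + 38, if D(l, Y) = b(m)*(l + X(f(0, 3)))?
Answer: -33737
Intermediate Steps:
X(S) = ¾ (X(S) = ¾ - 0*S = ¾ - ¼*0 = ¾ + 0 = ¾)
m = 8 (m = 8 + (-4 - 1*(-4)) = 8 + (-4 + 4) = 8 + 0 = 8)
D(l, Y) = -15/4 - 5*l (D(l, Y) = -5*(l + ¾) = -5*(¾ + l) = -15/4 - 5*l)
D((-6 - 1)*(1 + 6), -7)*(-140) + 38 = (-15/4 - 5*(-6 - 1)*(1 + 6))*(-140) + 38 = (-15/4 - (-35)*7)*(-140) + 38 = (-15/4 - 5*(-49))*(-140) + 38 = (-15/4 + 245)*(-140) + 38 = (965/4)*(-140) + 38 = -33775 + 38 = -33737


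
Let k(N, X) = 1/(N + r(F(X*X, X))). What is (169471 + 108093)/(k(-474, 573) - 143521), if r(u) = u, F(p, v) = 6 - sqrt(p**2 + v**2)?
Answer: -4294350789620446216872/2220495163915700228129 + 159044172*sqrt(328330)/2220495163915700228129 ≈ -1.9340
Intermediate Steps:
k(N, X) = 1/(6 + N - sqrt(X**2 + X**4)) (k(N, X) = 1/(N + (6 - sqrt((X*X)**2 + X**2))) = 1/(N + (6 - sqrt((X**2)**2 + X**2))) = 1/(N + (6 - sqrt(X**4 + X**2))) = 1/(N + (6 - sqrt(X**2 + X**4))) = 1/(6 + N - sqrt(X**2 + X**4)))
(169471 + 108093)/(k(-474, 573) - 143521) = (169471 + 108093)/(1/(6 - 474 - sqrt(573**2 + 573**4)) - 143521) = 277564/(1/(6 - 474 - sqrt(328329 + 107799932241)) - 143521) = 277564/(1/(6 - 474 - sqrt(107800260570)) - 143521) = 277564/(1/(6 - 474 - 573*sqrt(328330)) - 143521) = 277564/(1/(-468 - 573*sqrt(328330)) - 143521) = 277564/(-143521 + 1/(-468 - 573*sqrt(328330)))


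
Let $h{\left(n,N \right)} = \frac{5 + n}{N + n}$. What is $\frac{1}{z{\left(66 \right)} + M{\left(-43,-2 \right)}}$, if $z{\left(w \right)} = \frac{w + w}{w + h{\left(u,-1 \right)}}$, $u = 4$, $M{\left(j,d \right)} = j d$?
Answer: $\frac{23}{2022} \approx 0.011375$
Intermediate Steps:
$M{\left(j,d \right)} = d j$
$h{\left(n,N \right)} = \frac{5 + n}{N + n}$
$z{\left(w \right)} = \frac{2 w}{3 + w}$ ($z{\left(w \right)} = \frac{w + w}{w + \frac{5 + 4}{-1 + 4}} = \frac{2 w}{w + \frac{1}{3} \cdot 9} = \frac{2 w}{w + 3} = \frac{2 w}{3 + w}$)
$\frac{1}{z{\left(66 \right)} + M{\left(-43,-2 \right)}} = \frac{1}{2 \cdot 66 \frac{1}{3 + 66} - -86} = \frac{1}{2 \cdot 66 \cdot \frac{1}{69} + 86} = \frac{1}{\frac{44}{23} + 86} = \frac{1}{\frac{2022}{23}} = \frac{23}{2022}$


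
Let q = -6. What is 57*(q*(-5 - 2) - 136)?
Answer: -5358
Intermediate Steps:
57*(q*(-5 - 2) - 136) = 57*(-6*(-5 - 2) - 136) = 57*(-6*(-7) - 136) = 57*(42 - 136) = 57*(-94) = -5358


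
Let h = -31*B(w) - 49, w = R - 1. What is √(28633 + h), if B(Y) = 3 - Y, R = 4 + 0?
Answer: 6*√794 ≈ 169.07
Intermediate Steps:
R = 4
w = 3 (w = 4 - 1 = 3)
h = -49 (h = -31*(3 - 1*3) - 49 = -31*(3 - 3) - 49 = -31*0 - 49 = 0 - 49 = -49)
√(28633 + h) = √(28633 - 49) = √28584 = 6*√794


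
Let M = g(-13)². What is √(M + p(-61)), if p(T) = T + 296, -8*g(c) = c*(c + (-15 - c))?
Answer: √53065/8 ≈ 28.795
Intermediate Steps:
g(c) = 15*c/8 (g(c) = -c*(c + (-15 - c))/8 = -c*(-15)/8 = -(-15)*c/8 = 15*c/8)
p(T) = 296 + T
M = 38025/64 (M = ((15/8)*(-13))² = (-195/8)² = 38025/64 ≈ 594.14)
√(M + p(-61)) = √(38025/64 + (296 - 61)) = √(38025/64 + 235) = √(53065/64) = √53065/8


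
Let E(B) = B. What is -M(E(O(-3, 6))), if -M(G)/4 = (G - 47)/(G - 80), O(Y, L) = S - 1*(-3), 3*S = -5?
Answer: 137/59 ≈ 2.3220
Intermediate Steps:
S = -5/3 (S = (⅓)*(-5) = -5/3 ≈ -1.6667)
O(Y, L) = 4/3 (O(Y, L) = -5/3 - 1*(-3) = -5/3 + 3 = 4/3)
M(G) = -4*(-47 + G)/(-80 + G) (M(G) = -4*(G - 47)/(G - 80) = -4*(-47 + G)/(-80 + G))
-M(E(O(-3, 6))) = -4*(47 - 1*4/3)/(-80 + 4/3) = -4*(47 - 4/3)/(-236/3) = -4*(-3)*137/(236*3) = -1*(-137/59) = 137/59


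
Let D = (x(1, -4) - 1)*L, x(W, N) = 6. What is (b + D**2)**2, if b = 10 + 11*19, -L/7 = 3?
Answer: 126427536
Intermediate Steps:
L = -21 (L = -7*3 = -21)
D = -105 (D = (6 - 1)*(-21) = 5*(-21) = -105)
b = 219 (b = 10 + 209 = 219)
(b + D**2)**2 = (219 + (-105)**2)**2 = (219 + 11025)**2 = 11244**2 = 126427536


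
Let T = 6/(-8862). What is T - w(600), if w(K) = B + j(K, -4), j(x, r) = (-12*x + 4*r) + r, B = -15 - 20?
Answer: 10715634/1477 ≈ 7255.0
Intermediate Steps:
B = -35
j(x, r) = -12*x + 5*r
T = -1/1477 (T = 6*(-1/8862) = -1/1477 ≈ -0.00067705)
w(K) = -55 - 12*K (w(K) = -35 + (-12*K + 5*(-4)) = -35 + (-12*K - 20) = -35 + (-20 - 12*K) = -55 - 12*K)
T - w(600) = -1/1477 - (-55 - 12*600) = -1/1477 - (-55 - 7200) = -1/1477 - 1*(-7255) = -1/1477 + 7255 = 10715634/1477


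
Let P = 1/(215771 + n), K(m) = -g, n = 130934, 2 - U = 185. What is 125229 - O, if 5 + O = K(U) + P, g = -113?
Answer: 43380076304/346705 ≈ 1.2512e+5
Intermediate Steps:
U = -183 (U = 2 - 1*185 = 2 - 185 = -183)
K(m) = 113 (K(m) = -1*(-113) = 113)
P = 1/346705 (P = 1/(215771 + 130934) = 1/346705 ≈ 2.8843e-6)
O = 37444141/346705 (O = -5 + (113 + 1/346705) = -5 + 39177666/346705 = 37444141/346705 ≈ 108.00)
125229 - O = 125229 - 1*37444141/346705 = 125229 - 37444141/346705 = 43380076304/346705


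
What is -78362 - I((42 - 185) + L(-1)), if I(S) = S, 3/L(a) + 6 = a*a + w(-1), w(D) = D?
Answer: -156437/2 ≈ -78219.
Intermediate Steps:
L(a) = 3/(-7 + a²) (L(a) = 3/(-6 + (a*a - 1)) = 3/(-6 + (a² - 1)) = 3/(-6 + (-1 + a²)) = 3/(-7 + a²))
-78362 - I((42 - 185) + L(-1)) = -78362 - ((42 - 185) + 3/(-7 + (-1)²)) = -78362 - (-143 + 3/(-7 + 1)) = -78362 - (-143 + 3/(-6)) = -78362 - (-143 + 3*(-⅙)) = -78362 - (-143 - ½) = -78362 - 1*(-287/2) = -78362 + 287/2 = -156437/2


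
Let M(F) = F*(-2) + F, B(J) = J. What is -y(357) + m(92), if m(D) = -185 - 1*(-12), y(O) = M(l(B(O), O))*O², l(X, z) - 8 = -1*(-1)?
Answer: 1146868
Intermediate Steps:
l(X, z) = 9 (l(X, z) = 8 - 1*(-1) = 8 + 1 = 9)
M(F) = -F (M(F) = -2*F + F = -F)
y(O) = -9*O² (y(O) = (-1*9)*O² = -9*O²)
m(D) = -173 (m(D) = -185 + 12 = -173)
-y(357) + m(92) = -(-9)*357² - 173 = -(-9)*127449 - 173 = -1*(-1147041) - 173 = 1147041 - 173 = 1146868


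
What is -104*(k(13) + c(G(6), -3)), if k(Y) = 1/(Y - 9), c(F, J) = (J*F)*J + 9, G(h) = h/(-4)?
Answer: 442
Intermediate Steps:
G(h) = -h/4 (G(h) = h*(-¼) = -h/4)
c(F, J) = 9 + F*J² (c(F, J) = (F*J)*J + 9 = F*J² + 9 = 9 + F*J²)
k(Y) = 1/(-9 + Y)
-104*(k(13) + c(G(6), -3)) = -104*(1/(-9 + 13) + (9 - ¼*6*(-3)²)) = -104*(1/4 + (9 - 3/2*9)) = -104*(¼ + (9 - 27/2)) = -104*(¼ - 9/2) = -104*(-17/4) = 442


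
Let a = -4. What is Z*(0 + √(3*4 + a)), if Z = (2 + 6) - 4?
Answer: 8*√2 ≈ 11.314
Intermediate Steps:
Z = 4 (Z = 8 - 4 = 4)
Z*(0 + √(3*4 + a)) = 4*(0 + √(3*4 - 4)) = 4*(0 + √(12 - 4)) = 4*(0 + √8) = 4*(0 + 2*√2) = 4*(2*√2) = 8*√2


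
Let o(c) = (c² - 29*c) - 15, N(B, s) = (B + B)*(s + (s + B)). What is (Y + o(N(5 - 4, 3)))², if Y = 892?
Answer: 444889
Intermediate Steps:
N(B, s) = 2*B*(B + 2*s) (N(B, s) = (2*B)*(s + (B + s)) = (2*B)*(B + 2*s) = 2*B*(B + 2*s))
o(c) = -15 + c² - 29*c
(Y + o(N(5 - 4, 3)))² = (892 + (-15 + (2*(5 - 4)*((5 - 4) + 2*3))² - 58*(5 - 4)*((5 - 4) + 2*3)))² = (892 + (-15 + (2*1*(1 + 6))² - 58*(1 + 6)))² = (892 + (-15 + (2*1*7)² - 58*7))² = (892 + (-15 + 14² - 29*14))² = (892 + (-15 + 196 - 406))² = (892 - 225)² = 667² = 444889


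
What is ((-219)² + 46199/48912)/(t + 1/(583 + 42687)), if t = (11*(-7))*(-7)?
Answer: 50753863041685/570375818136 ≈ 88.983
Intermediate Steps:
t = 539 (t = -77*(-7) = 539)
((-219)² + 46199/48912)/(t + 1/(583 + 42687)) = ((-219)² + 46199/48912)/(539 + 1/(583 + 42687)) = (47961 + 46199*(1/48912))/(539 + 1/43270) = (47961 + 46199/48912)/(539 + 1/43270) = 2345914631/(48912*(23322531/43270)) = (2345914631/48912)*(43270/23322531) = 50753863041685/570375818136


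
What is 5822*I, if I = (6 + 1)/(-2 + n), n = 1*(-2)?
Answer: -20377/2 ≈ -10189.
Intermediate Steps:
n = -2
I = -7/4 (I = (6 + 1)/(-2 - 2) = 7/(-4) = 7*(-¼) = -7/4 ≈ -1.7500)
5822*I = 5822*(-7/4) = -20377/2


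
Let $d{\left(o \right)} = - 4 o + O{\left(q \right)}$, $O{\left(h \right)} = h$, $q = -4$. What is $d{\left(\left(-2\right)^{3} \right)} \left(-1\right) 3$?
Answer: $-84$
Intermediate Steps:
$d{\left(o \right)} = -4 - 4 o$ ($d{\left(o \right)} = - 4 o - 4 = -4 - 4 o$)
$d{\left(\left(-2\right)^{3} \right)} \left(-1\right) 3 = \left(-4 - 4 \left(-2\right)^{3}\right) \left(-1\right) 3 = \left(-4 - -32\right) \left(-1\right) 3 = \left(-4 + 32\right) \left(-1\right) 3 = 28 \left(-1\right) 3 = \left(-28\right) 3 = -84$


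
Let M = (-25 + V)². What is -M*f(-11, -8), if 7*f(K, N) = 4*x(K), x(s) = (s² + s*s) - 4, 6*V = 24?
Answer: -59976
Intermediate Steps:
V = 4 (V = (⅙)*24 = 4)
x(s) = -4 + 2*s² (x(s) = (s² + s²) - 4 = 2*s² - 4 = -4 + 2*s²)
f(K, N) = -16/7 + 8*K²/7 (f(K, N) = (4*(-4 + 2*K²))/7 = (-16 + 8*K²)/7 = -16/7 + 8*K²/7)
M = 441 (M = (-25 + 4)² = (-21)² = 441)
-M*f(-11, -8) = -441*(-16/7 + (8/7)*(-11)²) = -441*(-16/7 + (8/7)*121) = -441*(-16/7 + 968/7) = -441*136 = -1*59976 = -59976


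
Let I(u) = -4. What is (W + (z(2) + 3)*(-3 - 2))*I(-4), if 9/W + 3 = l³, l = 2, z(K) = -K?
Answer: 64/5 ≈ 12.800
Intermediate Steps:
W = 9/5 (W = 9/(-3 + 2³) = 9/(-3 + 8) = 9/5 ≈ 1.8000)
(W + (z(2) + 3)*(-3 - 2))*I(-4) = (9/5 + (-1*2 + 3)*(-3 - 2))*(-4) = (9/5 + (-2 + 3)*(-5))*(-4) = (9/5 + 1*(-5))*(-4) = (9/5 - 5)*(-4) = -16/5*(-4) = 64/5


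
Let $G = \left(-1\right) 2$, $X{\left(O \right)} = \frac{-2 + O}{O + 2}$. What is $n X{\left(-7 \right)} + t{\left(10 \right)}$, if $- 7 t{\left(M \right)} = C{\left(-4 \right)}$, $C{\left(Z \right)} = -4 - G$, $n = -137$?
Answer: $- \frac{8621}{35} \approx -246.31$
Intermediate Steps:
$X{\left(O \right)} = \frac{-2 + O}{2 + O}$
$G = -2$
$C{\left(Z \right)} = -2$ ($C{\left(Z \right)} = -4 - -2 = -4 + 2 = -2$)
$t{\left(M \right)} = \frac{2}{7}$ ($t{\left(M \right)} = \left(- \frac{1}{7}\right) \left(-2\right) = \frac{2}{7}$)
$n X{\left(-7 \right)} + t{\left(10 \right)} = - 137 \frac{-2 - 7}{2 - 7} + \frac{2}{7} = - 137 \frac{1}{-5} \left(-9\right) + \frac{2}{7} = - 137 \left(\left(- \frac{1}{5}\right) \left(-9\right)\right) + \frac{2}{7} = \left(-137\right) \frac{9}{5} + \frac{2}{7} = - \frac{1233}{5} + \frac{2}{7} = - \frac{8621}{35}$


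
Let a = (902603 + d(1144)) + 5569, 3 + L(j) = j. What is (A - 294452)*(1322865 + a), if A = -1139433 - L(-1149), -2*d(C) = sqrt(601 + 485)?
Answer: -3196480334121 + 1432733*sqrt(1086)/2 ≈ -3.1965e+12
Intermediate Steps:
d(C) = -sqrt(1086)/2 (d(C) = -sqrt(601 + 485)/2 = -sqrt(1086)/2)
L(j) = -3 + j
A = -1138281 (A = -1139433 - (-3 - 1149) = -1139433 - 1*(-1152) = -1139433 + 1152 = -1138281)
a = 908172 - sqrt(1086)/2 (a = (902603 - sqrt(1086)/2) + 5569 = 908172 - sqrt(1086)/2 ≈ 9.0816e+5)
(A - 294452)*(1322865 + a) = (-1138281 - 294452)*(1322865 + (908172 - sqrt(1086)/2)) = -1432733*(2231037 - sqrt(1086)/2) = -3196480334121 + 1432733*sqrt(1086)/2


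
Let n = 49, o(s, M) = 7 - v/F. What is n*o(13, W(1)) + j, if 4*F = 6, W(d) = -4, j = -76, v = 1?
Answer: 703/3 ≈ 234.33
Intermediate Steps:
F = 3/2 (F = (¼)*6 = 3/2 ≈ 1.5000)
o(s, M) = 19/3 (o(s, M) = 7 - 1/3/2 = 7 - 2/3 = 7 - 1*⅔ = 7 - ⅔ = 19/3)
n*o(13, W(1)) + j = 49*(19/3) - 76 = 931/3 - 76 = 703/3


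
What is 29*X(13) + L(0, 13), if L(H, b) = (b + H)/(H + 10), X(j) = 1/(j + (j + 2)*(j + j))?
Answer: 5529/4030 ≈ 1.3720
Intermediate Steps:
X(j) = 1/(j + 2*j*(2 + j)) (X(j) = 1/(j + (2 + j)*(2*j)) = 1/(j + 2*j*(2 + j)))
L(H, b) = (H + b)/(10 + H)
29*X(13) + L(0, 13) = 29*(1/(13*(5 + 2*13))) + (0 + 13)/(10 + 0) = 29*(1/(13*(5 + 26))) + 13/10 = 29*((1/13)/31) + (⅒)*13 = 29*((1/13)*(1/31)) + 13/10 = 29*(1/403) + 13/10 = 29/403 + 13/10 = 5529/4030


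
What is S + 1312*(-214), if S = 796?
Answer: -279972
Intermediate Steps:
S + 1312*(-214) = 796 + 1312*(-214) = 796 - 280768 = -279972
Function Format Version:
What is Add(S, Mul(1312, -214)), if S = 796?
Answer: -279972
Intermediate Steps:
Add(S, Mul(1312, -214)) = Add(796, Mul(1312, -214)) = Add(796, -280768) = -279972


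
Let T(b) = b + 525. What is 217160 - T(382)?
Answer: 216253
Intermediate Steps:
T(b) = 525 + b
217160 - T(382) = 217160 - (525 + 382) = 217160 - 1*907 = 217160 - 907 = 216253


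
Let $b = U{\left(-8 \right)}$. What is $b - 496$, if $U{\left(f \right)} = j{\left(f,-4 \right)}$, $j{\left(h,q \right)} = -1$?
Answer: $-497$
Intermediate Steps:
$U{\left(f \right)} = -1$
$b = -1$
$b - 496 = -1 - 496 = -497$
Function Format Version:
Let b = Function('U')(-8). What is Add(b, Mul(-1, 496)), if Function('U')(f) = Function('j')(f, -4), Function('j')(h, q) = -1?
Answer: -497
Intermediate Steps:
Function('U')(f) = -1
b = -1
Add(b, Mul(-1, 496)) = Add(-1, Mul(-1, 496)) = Add(-1, -496) = -497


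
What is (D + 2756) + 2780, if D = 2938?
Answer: 8474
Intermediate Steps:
(D + 2756) + 2780 = (2938 + 2756) + 2780 = 5694 + 2780 = 8474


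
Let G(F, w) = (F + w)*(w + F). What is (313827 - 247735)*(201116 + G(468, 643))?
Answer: 94870902204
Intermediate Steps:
G(F, w) = (F + w)² (G(F, w) = (F + w)*(F + w) = (F + w)²)
(313827 - 247735)*(201116 + G(468, 643)) = (313827 - 247735)*(201116 + (468 + 643)²) = 66092*(201116 + 1111²) = 66092*(201116 + 1234321) = 66092*1435437 = 94870902204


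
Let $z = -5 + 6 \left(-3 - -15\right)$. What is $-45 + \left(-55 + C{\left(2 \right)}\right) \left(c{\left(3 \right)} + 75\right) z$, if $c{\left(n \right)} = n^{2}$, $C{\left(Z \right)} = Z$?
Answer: $-298329$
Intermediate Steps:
$z = 67$ ($z = -5 + 6 \left(-3 + 15\right) = -5 + 6 \cdot 12 = -5 + 72 = 67$)
$-45 + \left(-55 + C{\left(2 \right)}\right) \left(c{\left(3 \right)} + 75\right) z = -45 + \left(-55 + 2\right) \left(3^{2} + 75\right) 67 = -45 + - 53 \left(9 + 75\right) 67 = -45 + \left(-53\right) 84 \cdot 67 = -45 - 298284 = -298329$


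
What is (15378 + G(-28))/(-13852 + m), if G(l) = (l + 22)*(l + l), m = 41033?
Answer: 15714/27181 ≈ 0.57812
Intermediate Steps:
G(l) = 2*l*(22 + l) (G(l) = (22 + l)*(2*l) = 2*l*(22 + l))
(15378 + G(-28))/(-13852 + m) = (15378 + 2*(-28)*(22 - 28))/(-13852 + 41033) = (15378 + 2*(-28)*(-6))/27181 = (15378 + 336)*(1/27181) = 15714*(1/27181) = 15714/27181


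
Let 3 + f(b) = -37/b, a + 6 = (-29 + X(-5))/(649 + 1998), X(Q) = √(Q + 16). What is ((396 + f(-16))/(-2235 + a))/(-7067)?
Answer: 993144386399/39787890677525116 + 669691*√11/159151562710100464 ≈ 2.4961e-5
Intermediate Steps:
X(Q) = √(16 + Q)
a = -15911/2647 + √11/2647 (a = -6 + (-29 + √(16 - 5))/(649 + 1998) = -6 + (-29 + √11)/2647 = -6 + (-29 + √11)*(1/2647) = -6 + (-29/2647 + √11/2647) = -15911/2647 + √11/2647 ≈ -6.0097)
f(b) = -3 - 37/b
((396 + f(-16))/(-2235 + a))/(-7067) = ((396 + (-3 - 37/(-16)))/(-2235 + (-15911/2647 + √11/2647)))/(-7067) = ((396 + (-3 - 37*(-1/16)))/(-5931956/2647 + √11/2647))*(-1/7067) = ((396 + (-3 + 37/16))/(-5931956/2647 + √11/2647))*(-1/7067) = ((396 - 11/16)/(-5931956/2647 + √11/2647))*(-1/7067) = (6325/(16*(-5931956/2647 + √11/2647)))*(-1/7067) = -6325/(113072*(-5931956/2647 + √11/2647))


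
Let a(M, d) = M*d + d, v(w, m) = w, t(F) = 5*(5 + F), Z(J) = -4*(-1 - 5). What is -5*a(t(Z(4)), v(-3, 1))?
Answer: 2190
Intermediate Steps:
Z(J) = 24 (Z(J) = -4*(-6) = 24)
t(F) = 25 + 5*F
a(M, d) = d + M*d
-5*a(t(Z(4)), v(-3, 1)) = -(-15)*(1 + (25 + 5*24)) = -(-15)*(1 + (25 + 120)) = -(-15)*(1 + 145) = -(-15)*146 = -5*(-438) = 2190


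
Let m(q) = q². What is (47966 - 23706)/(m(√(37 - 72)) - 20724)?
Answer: -24260/20759 ≈ -1.1686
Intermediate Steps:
(47966 - 23706)/(m(√(37 - 72)) - 20724) = (47966 - 23706)/((√(37 - 72))² - 20724) = 24260/((√(-35))² - 20724) = 24260/((I*√35)² - 20724) = 24260/(-35 - 20724) = 24260/(-20759) = 24260*(-1/20759) = -24260/20759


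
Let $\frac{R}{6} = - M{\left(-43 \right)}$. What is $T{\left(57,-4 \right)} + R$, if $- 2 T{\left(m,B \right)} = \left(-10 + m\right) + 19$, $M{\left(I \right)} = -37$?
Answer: $189$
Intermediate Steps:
$T{\left(m,B \right)} = - \frac{9}{2} - \frac{m}{2}$ ($T{\left(m,B \right)} = - \frac{\left(-10 + m\right) + 19}{2} = - \frac{9 + m}{2} = - \frac{9}{2} - \frac{m}{2}$)
$R = 222$ ($R = 6 \left(\left(-1\right) \left(-37\right)\right) = 6 \cdot 37 = 222$)
$T{\left(57,-4 \right)} + R = \left(- \frac{9}{2} - \frac{57}{2}\right) + 222 = -33 + 222 = 189$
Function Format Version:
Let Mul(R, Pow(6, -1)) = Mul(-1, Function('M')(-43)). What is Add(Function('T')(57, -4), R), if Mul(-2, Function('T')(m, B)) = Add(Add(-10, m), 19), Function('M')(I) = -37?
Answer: 189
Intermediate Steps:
Function('T')(m, B) = Add(Rational(-9, 2), Mul(Rational(-1, 2), m)) (Function('T')(m, B) = Mul(Rational(-1, 2), Add(Add(-10, m), 19)) = Mul(Rational(-1, 2), Add(9, m)) = Add(Rational(-9, 2), Mul(Rational(-1, 2), m)))
R = 222 (R = Mul(6, Mul(-1, -37)) = Mul(6, 37) = 222)
Add(Function('T')(57, -4), R) = Add(Add(Rational(-9, 2), Mul(Rational(-1, 2), 57)), 222) = Add(Add(Rational(-9, 2), Rational(-57, 2)), 222) = Add(-33, 222) = 189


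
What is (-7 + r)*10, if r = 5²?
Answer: 180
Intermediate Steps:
r = 25
(-7 + r)*10 = (-7 + 25)*10 = 18*10 = 180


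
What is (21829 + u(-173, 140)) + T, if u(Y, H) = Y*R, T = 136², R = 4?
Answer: 39633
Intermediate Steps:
T = 18496
u(Y, H) = 4*Y (u(Y, H) = Y*4 = 4*Y)
(21829 + u(-173, 140)) + T = (21829 + 4*(-173)) + 18496 = (21829 - 692) + 18496 = 21137 + 18496 = 39633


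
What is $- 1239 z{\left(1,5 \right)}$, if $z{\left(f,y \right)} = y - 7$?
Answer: $2478$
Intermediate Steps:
$z{\left(f,y \right)} = -7 + y$
$- 1239 z{\left(1,5 \right)} = - 1239 \left(-7 + 5\right) = \left(-1239\right) \left(-2\right) = 2478$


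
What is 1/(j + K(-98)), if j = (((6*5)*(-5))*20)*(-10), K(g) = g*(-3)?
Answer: 1/30294 ≈ 3.3010e-5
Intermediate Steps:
K(g) = -3*g
j = 30000 (j = ((30*(-5))*20)*(-10) = -150*20*(-10) = -3000*(-10) = 30000)
1/(j + K(-98)) = 1/(30000 - 3*(-98)) = 1/(30000 + 294) = 1/30294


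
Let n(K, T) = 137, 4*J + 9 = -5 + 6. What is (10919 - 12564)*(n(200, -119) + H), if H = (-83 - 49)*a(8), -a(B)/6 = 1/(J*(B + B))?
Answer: -738605/4 ≈ -1.8465e+5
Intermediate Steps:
J = -2 (J = -9/4 + (-5 + 6)/4 = -9/4 + (¼)*1 = -9/4 + ¼ = -2)
a(B) = 3/(2*B) (a(B) = -6*(-1/(2*(B + B))) = -6*(-1/(4*B)) = -(-3)/(2*B) = 3/(2*B))
H = -99/4 (H = (-83 - 49)*((3/2)/8) = -198/8 = -132*3/16 = -99/4 ≈ -24.750)
(10919 - 12564)*(n(200, -119) + H) = (10919 - 12564)*(137 - 99/4) = -1645*449/4 = -738605/4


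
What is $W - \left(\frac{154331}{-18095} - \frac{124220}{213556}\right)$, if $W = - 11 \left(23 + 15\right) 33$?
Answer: $- \frac{271780053414}{19715795} \approx -13785.0$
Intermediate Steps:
$W = -13794$ ($W = \left(-11\right) 38 \cdot 33 = \left(-418\right) 33 = -13794$)
$W - \left(\frac{154331}{-18095} - \frac{124220}{213556}\right) = -13794 - \left(\frac{154331}{-18095} - \frac{124220}{213556}\right) = -13794 - \left(154331 \left(- \frac{1}{18095}\right) - \frac{31055}{53389}\right) = -13794 - \left(- \frac{154331}{18095} - \frac{31055}{53389}\right) = -13794 - - \frac{179622816}{19715795} = -13794 + \frac{179622816}{19715795} = - \frac{271780053414}{19715795}$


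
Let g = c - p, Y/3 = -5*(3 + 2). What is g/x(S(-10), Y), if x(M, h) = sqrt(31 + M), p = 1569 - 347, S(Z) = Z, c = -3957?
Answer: -5179*sqrt(21)/21 ≈ -1130.2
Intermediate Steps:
Y = -75 (Y = 3*(-5*(3 + 2)) = 3*(-5*5) = 3*(-25) = -75)
p = 1222
g = -5179 (g = -3957 - 1*1222 = -3957 - 1222 = -5179)
g/x(S(-10), Y) = -5179/sqrt(31 - 10) = -5179*sqrt(21)/21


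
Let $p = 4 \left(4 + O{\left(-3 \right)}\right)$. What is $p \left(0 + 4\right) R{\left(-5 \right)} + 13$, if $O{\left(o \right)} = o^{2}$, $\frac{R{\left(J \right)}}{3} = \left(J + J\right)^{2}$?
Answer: $62413$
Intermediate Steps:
$R{\left(J \right)} = 12 J^{2}$ ($R{\left(J \right)} = 3 \left(J + J\right)^{2} = 3 \left(2 J\right)^{2} = 3 \cdot 4 J^{2} = 12 J^{2}$)
$p = 52$ ($p = 4 \left(4 + \left(-3\right)^{2}\right) = 4 \left(4 + 9\right) = 4 \cdot 13 = 52$)
$p \left(0 + 4\right) R{\left(-5 \right)} + 13 = 52 \left(0 + 4\right) 12 \left(-5\right)^{2} + 13 = 52 \cdot 4 \cdot 12 \cdot 25 + 13 = 52 \cdot 4 \cdot 300 + 13 = 52 \cdot 1200 + 13 = 62400 + 13 = 62413$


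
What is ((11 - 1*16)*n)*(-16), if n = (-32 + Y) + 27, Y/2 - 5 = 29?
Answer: 5040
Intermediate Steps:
Y = 68 (Y = 10 + 2*29 = 10 + 58 = 68)
n = 63 (n = (-32 + 68) + 27 = 36 + 27 = 63)
((11 - 1*16)*n)*(-16) = ((11 - 1*16)*63)*(-16) = ((11 - 16)*63)*(-16) = -5*63*(-16) = -315*(-16) = 5040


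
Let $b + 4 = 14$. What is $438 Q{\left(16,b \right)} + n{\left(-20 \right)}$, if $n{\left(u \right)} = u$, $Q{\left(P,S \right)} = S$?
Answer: $4360$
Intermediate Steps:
$b = 10$ ($b = -4 + 14 = 10$)
$438 Q{\left(16,b \right)} + n{\left(-20 \right)} = 438 \cdot 10 - 20 = 4380 - 20 = 4360$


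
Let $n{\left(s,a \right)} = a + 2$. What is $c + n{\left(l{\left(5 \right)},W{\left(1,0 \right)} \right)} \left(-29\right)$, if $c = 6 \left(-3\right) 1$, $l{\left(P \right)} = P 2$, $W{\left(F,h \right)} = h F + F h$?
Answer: $-76$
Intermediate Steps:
$W{\left(F,h \right)} = 2 F h$ ($W{\left(F,h \right)} = F h + F h = 2 F h$)
$l{\left(P \right)} = 2 P$
$c = -18$ ($c = \left(-18\right) 1 = -18$)
$n{\left(s,a \right)} = 2 + a$
$c + n{\left(l{\left(5 \right)},W{\left(1,0 \right)} \right)} \left(-29\right) = -18 + \left(2 + 2 \cdot 1 \cdot 0\right) \left(-29\right) = -18 + \left(2 + 0\right) \left(-29\right) = -18 + 2 \left(-29\right) = -18 - 58 = -76$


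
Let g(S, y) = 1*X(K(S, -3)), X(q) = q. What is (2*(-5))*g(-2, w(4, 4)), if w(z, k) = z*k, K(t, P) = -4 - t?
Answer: 20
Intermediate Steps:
w(z, k) = k*z
g(S, y) = -4 - S (g(S, y) = 1*(-4 - S) = -4 - S)
(2*(-5))*g(-2, w(4, 4)) = (2*(-5))*(-4 - 1*(-2)) = -10*(-4 + 2) = -10*(-2) = 20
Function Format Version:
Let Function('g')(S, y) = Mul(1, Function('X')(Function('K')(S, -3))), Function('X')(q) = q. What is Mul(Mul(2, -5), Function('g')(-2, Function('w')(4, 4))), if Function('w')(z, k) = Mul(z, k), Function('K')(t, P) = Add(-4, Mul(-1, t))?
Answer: 20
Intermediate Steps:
Function('w')(z, k) = Mul(k, z)
Function('g')(S, y) = Add(-4, Mul(-1, S)) (Function('g')(S, y) = Mul(1, Add(-4, Mul(-1, S))) = Add(-4, Mul(-1, S)))
Mul(Mul(2, -5), Function('g')(-2, Function('w')(4, 4))) = Mul(Mul(2, -5), Add(-4, Mul(-1, -2))) = Mul(-10, Add(-4, 2)) = Mul(-10, -2) = 20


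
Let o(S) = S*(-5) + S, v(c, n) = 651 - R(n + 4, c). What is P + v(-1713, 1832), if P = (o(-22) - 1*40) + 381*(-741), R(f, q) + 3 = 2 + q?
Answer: -279908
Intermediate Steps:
R(f, q) = -1 + q (R(f, q) = -3 + (2 + q) = -1 + q)
v(c, n) = 652 - c (v(c, n) = 651 - (-1 + c) = 651 + (1 - c) = 652 - c)
o(S) = -4*S (o(S) = -5*S + S = -4*S)
P = -282273 (P = (-4*(-22) - 1*40) + 381*(-741) = (88 - 40) - 282321 = 48 - 282321 = -282273)
P + v(-1713, 1832) = -282273 + (652 - 1*(-1713)) = -282273 + (652 + 1713) = -282273 + 2365 = -279908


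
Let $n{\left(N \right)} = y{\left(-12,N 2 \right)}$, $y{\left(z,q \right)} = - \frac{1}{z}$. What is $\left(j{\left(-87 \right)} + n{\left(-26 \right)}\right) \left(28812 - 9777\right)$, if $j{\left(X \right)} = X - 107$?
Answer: $- \frac{14764815}{4} \approx -3.6912 \cdot 10^{6}$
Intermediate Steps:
$j{\left(X \right)} = -107 + X$
$n{\left(N \right)} = \frac{1}{12}$ ($n{\left(N \right)} = - \frac{1}{-12} = \left(-1\right) \left(- \frac{1}{12}\right) = \frac{1}{12}$)
$\left(j{\left(-87 \right)} + n{\left(-26 \right)}\right) \left(28812 - 9777\right) = \left(\left(-107 - 87\right) + \frac{1}{12}\right) \left(28812 - 9777\right) = \left(-194 + \frac{1}{12}\right) 19035 = \left(- \frac{2327}{12}\right) 19035 = - \frac{14764815}{4}$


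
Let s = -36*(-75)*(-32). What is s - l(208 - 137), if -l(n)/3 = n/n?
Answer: -86397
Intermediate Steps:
s = -86400 (s = 2700*(-32) = -86400)
l(n) = -3 (l(n) = -3*n/n = -3*1 = -3)
s - l(208 - 137) = -86400 - 1*(-3) = -86400 + 3 = -86397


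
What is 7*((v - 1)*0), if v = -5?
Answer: 0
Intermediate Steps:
7*((v - 1)*0) = 7*((-5 - 1)*0) = 7*(-6*0) = 7*0 = 0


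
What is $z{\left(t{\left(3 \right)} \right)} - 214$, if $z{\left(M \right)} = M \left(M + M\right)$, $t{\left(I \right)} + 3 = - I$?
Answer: $-142$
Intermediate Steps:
$t{\left(I \right)} = -3 - I$
$z{\left(M \right)} = 2 M^{2}$ ($z{\left(M \right)} = M 2 M = 2 M^{2}$)
$z{\left(t{\left(3 \right)} \right)} - 214 = 2 \left(-3 - 3\right)^{2} - 214 = 2 \left(-6\right)^{2} - 214 = 2 \cdot 36 - 214 = 72 - 214 = -142$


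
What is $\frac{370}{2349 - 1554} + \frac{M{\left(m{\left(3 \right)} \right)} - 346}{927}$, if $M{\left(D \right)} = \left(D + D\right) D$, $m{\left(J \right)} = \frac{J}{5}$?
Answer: $\frac{114154}{1228275} \approx 0.092938$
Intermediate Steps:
$m{\left(J \right)} = \frac{J}{5}$ ($m{\left(J \right)} = J \frac{1}{5} = \frac{J}{5}$)
$M{\left(D \right)} = 2 D^{2}$ ($M{\left(D \right)} = 2 D D = 2 D^{2}$)
$\frac{370}{2349 - 1554} + \frac{M{\left(m{\left(3 \right)} \right)} - 346}{927} = \frac{370}{2349 - 1554} + \frac{2 \left(\frac{1}{5} \cdot 3\right)^{2} - 346}{927} = \frac{370}{2349 - 1554} + \left(2 \left(\frac{3}{5}\right)^{2} - 346\right) \frac{1}{927} = \frac{370}{795} + \left(2 \cdot \frac{9}{25} - 346\right) \frac{1}{927} = 370 \cdot \frac{1}{795} + \left(\frac{18}{25} - 346\right) \frac{1}{927} = \frac{74}{159} - \frac{8632}{23175} = \frac{114154}{1228275}$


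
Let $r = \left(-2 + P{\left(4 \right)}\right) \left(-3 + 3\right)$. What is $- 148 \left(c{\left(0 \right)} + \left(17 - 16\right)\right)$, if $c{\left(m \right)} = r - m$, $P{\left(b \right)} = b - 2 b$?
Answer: $-148$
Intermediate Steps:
$P{\left(b \right)} = - b$
$r = 0$ ($r = \left(-2 - 4\right) \left(-3 + 3\right) = \left(-2 - 4\right) 0 = \left(-6\right) 0 = 0$)
$c{\left(m \right)} = - m$ ($c{\left(m \right)} = 0 - m = - m$)
$- 148 \left(c{\left(0 \right)} + \left(17 - 16\right)\right) = - 148 \left(\left(-1\right) 0 + \left(17 - 16\right)\right) = - 148 \left(0 + 1\right) = \left(-148\right) 1 = -148$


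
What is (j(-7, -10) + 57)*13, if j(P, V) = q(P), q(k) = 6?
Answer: 819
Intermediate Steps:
j(P, V) = 6
(j(-7, -10) + 57)*13 = (6 + 57)*13 = 63*13 = 819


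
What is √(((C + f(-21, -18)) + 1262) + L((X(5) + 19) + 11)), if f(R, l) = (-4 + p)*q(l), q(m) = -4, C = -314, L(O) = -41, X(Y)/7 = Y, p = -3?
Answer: √935 ≈ 30.578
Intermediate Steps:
X(Y) = 7*Y
f(R, l) = 28 (f(R, l) = (-4 - 3)*(-4) = -7*(-4) = 28)
√(((C + f(-21, -18)) + 1262) + L((X(5) + 19) + 11)) = √(((-314 + 28) + 1262) - 41) = √((-286 + 1262) - 41) = √(976 - 41) = √935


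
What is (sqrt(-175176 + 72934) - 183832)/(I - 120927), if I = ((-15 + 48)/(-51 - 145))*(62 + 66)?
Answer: 9007768/5926479 - 49*I*sqrt(102242)/5926479 ≈ 1.5199 - 0.0026437*I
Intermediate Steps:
I = -1056/49 (I = (33/(-196))*128 = (33*(-1/196))*128 = -33/196*128 = -1056/49 ≈ -21.551)
(sqrt(-175176 + 72934) - 183832)/(I - 120927) = (sqrt(-175176 + 72934) - 183832)/(-1056/49 - 120927) = (sqrt(-102242) - 183832)/(-5926479/49) = (I*sqrt(102242) - 183832)*(-49/5926479) = (-183832 + I*sqrt(102242))*(-49/5926479) = 9007768/5926479 - 49*I*sqrt(102242)/5926479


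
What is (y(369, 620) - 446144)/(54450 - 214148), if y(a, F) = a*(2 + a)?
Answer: 309245/159698 ≈ 1.9364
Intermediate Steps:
(y(369, 620) - 446144)/(54450 - 214148) = (369*(2 + 369) - 446144)/(54450 - 214148) = (369*371 - 446144)/(-159698) = (136899 - 446144)*(-1/159698) = -309245*(-1/159698) = 309245/159698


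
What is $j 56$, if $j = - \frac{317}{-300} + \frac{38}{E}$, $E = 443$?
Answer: $\frac{2125634}{33225} \approx 63.977$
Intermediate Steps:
$j = \frac{151831}{132900}$ ($j = - \frac{317}{-300} + \frac{38}{443} = \left(-317\right) \left(- \frac{1}{300}\right) + 38 \cdot \frac{1}{443} = \frac{317}{300} + \frac{38}{443} = \frac{151831}{132900} \approx 1.1424$)
$j 56 = \frac{151831}{132900} \cdot 56 = \frac{2125634}{33225}$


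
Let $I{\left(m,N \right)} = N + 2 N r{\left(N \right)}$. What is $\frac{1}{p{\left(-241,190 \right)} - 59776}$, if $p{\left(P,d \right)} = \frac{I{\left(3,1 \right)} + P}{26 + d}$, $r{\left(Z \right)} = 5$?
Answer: $- \frac{108}{6455923} \approx -1.6729 \cdot 10^{-5}$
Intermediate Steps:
$I{\left(m,N \right)} = 11 N$ ($I{\left(m,N \right)} = N + 2 N 5 = N + 10 N = 11 N$)
$p{\left(P,d \right)} = \frac{11 + P}{26 + d}$ ($p{\left(P,d \right)} = \frac{11 \cdot 1 + P}{26 + d} = \frac{11 + P}{26 + d}$)
$\frac{1}{p{\left(-241,190 \right)} - 59776} = \frac{1}{\frac{11 - 241}{26 + 190} - 59776} = \frac{1}{\frac{1}{216} \left(-230\right) - 59776} = \frac{1}{- \frac{115}{108} - 59776} = \frac{1}{- \frac{6455923}{108}} = - \frac{108}{6455923}$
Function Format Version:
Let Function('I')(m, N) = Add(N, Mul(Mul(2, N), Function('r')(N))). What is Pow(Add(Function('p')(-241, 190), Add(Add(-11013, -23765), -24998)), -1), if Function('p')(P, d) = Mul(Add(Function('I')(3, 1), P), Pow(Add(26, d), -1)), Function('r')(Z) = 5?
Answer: Rational(-108, 6455923) ≈ -1.6729e-5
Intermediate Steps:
Function('I')(m, N) = Mul(11, N) (Function('I')(m, N) = Add(N, Mul(Mul(2, N), 5)) = Add(N, Mul(10, N)) = Mul(11, N))
Function('p')(P, d) = Mul(Pow(Add(26, d), -1), Add(11, P)) (Function('p')(P, d) = Mul(Add(Mul(11, 1), P), Pow(Add(26, d), -1)) = Mul(Add(11, P), Pow(Add(26, d), -1)) = Mul(Pow(Add(26, d), -1), Add(11, P)))
Pow(Add(Function('p')(-241, 190), Add(Add(-11013, -23765), -24998)), -1) = Pow(Add(Mul(Pow(Add(26, 190), -1), Add(11, -241)), Add(Add(-11013, -23765), -24998)), -1) = Pow(Add(Mul(Pow(216, -1), -230), Add(-34778, -24998)), -1) = Pow(Add(Mul(Rational(1, 216), -230), -59776), -1) = Pow(Add(Rational(-115, 108), -59776), -1) = Pow(Rational(-6455923, 108), -1) = Rational(-108, 6455923)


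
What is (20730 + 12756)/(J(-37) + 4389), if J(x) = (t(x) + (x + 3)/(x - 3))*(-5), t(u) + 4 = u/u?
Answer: 133944/17599 ≈ 7.6109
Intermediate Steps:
t(u) = -3 (t(u) = -4 + u/u = -4 + 1 = -3)
J(x) = 15 - 5*(3 + x)/(-3 + x) (J(x) = (-3 + (x + 3)/(x - 3))*(-5) = (-3 + (3 + x)/(-3 + x))*(-5) = 15 - 5*(3 + x)/(-3 + x))
(20730 + 12756)/(J(-37) + 4389) = (20730 + 12756)/(10*(-6 - 37)/(-3 - 37) + 4389) = 33486/(10*(-43)/(-40) + 4389) = 33486/(10*(-1/40)*(-43) + 4389) = 33486/(43/4 + 4389) = 33486/(17599/4) = 33486*(4/17599) = 133944/17599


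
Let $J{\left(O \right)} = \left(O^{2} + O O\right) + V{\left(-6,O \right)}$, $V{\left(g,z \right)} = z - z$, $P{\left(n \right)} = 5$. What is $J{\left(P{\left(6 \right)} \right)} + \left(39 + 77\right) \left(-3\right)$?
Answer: $-298$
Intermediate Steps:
$V{\left(g,z \right)} = 0$
$J{\left(O \right)} = 2 O^{2}$ ($J{\left(O \right)} = \left(O^{2} + O O\right) + 0 = \left(O^{2} + O^{2}\right) + 0 = 2 O^{2} + 0 = 2 O^{2}$)
$J{\left(P{\left(6 \right)} \right)} + \left(39 + 77\right) \left(-3\right) = 2 \cdot 5^{2} + \left(39 + 77\right) \left(-3\right) = 2 \cdot 25 + 116 \left(-3\right) = 50 - 348 = -298$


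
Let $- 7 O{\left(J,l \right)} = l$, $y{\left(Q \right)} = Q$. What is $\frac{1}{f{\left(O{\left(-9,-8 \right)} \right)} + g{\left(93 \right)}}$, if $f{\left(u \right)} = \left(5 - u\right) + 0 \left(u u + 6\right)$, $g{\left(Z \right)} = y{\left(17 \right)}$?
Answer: $\frac{7}{146} \approx 0.047945$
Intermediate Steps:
$O{\left(J,l \right)} = - \frac{l}{7}$
$g{\left(Z \right)} = 17$
$f{\left(u \right)} = 5 - u$ ($f{\left(u \right)} = \left(5 - u\right) + 0 \left(u^{2} + 6\right) = \left(5 - u\right) + 0 \left(6 + u^{2}\right) = \left(5 - u\right) + 0 = 5 - u$)
$\frac{1}{f{\left(O{\left(-9,-8 \right)} \right)} + g{\left(93 \right)}} = \frac{1}{\left(5 - \left(- \frac{1}{7}\right) \left(-8\right)\right) + 17} = \frac{1}{\left(5 - \frac{8}{7}\right) + 17} = \frac{1}{\frac{27}{7} + 17} = \frac{1}{\frac{146}{7}} = \frac{7}{146}$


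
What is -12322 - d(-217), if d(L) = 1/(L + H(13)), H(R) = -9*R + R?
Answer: -3955361/321 ≈ -12322.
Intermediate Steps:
H(R) = -8*R
d(L) = 1/(-104 + L) (d(L) = 1/(L - 8*13) = 1/(L - 104) = 1/(-104 + L))
-12322 - d(-217) = -12322 - 1/(-104 - 217) = -12322 - 1/(-321) = -12322 - 1*(-1/321) = -12322 + 1/321 = -3955361/321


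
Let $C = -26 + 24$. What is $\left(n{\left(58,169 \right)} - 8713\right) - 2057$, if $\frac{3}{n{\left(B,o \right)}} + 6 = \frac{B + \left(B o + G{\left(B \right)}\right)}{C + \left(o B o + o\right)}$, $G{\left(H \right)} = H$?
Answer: $- \frac{625464505}{58072} \approx -10771.0$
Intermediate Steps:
$C = -2$
$n{\left(B,o \right)} = \frac{3}{-6 + \frac{2 B + B o}{-2 + o + B o^{2}}}$ ($n{\left(B,o \right)} = \frac{3}{-6 + \frac{B + \left(B o + B\right)}{-2 + \left(o B o + o\right)}} = \frac{3}{-6 + \frac{B + \left(B + B o\right)}{-2 + \left(B o o + o\right)}} = \frac{3}{-6 + \frac{2 B + B o}{-2 + \left(B o^{2} + o\right)}} = \frac{3}{-6 + \frac{2 B + B o}{-2 + \left(o + B o^{2}\right)}} = \frac{3}{-6 + \frac{2 B + B o}{-2 + o + B o^{2}}}$)
$\left(n{\left(58,169 \right)} - 8713\right) - 2057 = \left(\frac{3 \left(-2 + 169 + 58 \cdot 169^{2}\right)}{12 - 1014 + 2 \cdot 58 + 58 \cdot 169 - 348 \cdot 169^{2}} - 8713\right) - 2057 = \left(\frac{3 \left(-2 + 169 + 58 \cdot 28561\right)}{12 - 1014 + 116 + 9802 - 348 \cdot 28561} - 8713\right) - 2057 = \left(\frac{3 \left(-2 + 169 + 1656538\right)}{12 - 1014 + 116 + 9802 - 9939228} - 8713\right) - 2057 = \left(3 \frac{1}{-9930312} \cdot 1656705 - 8713\right) - 2057 = \left(3 \left(- \frac{1}{9930312}\right) 1656705 - 8713\right) - 2057 = \left(- \frac{29065}{58072} - 8713\right) - 2057 = - \frac{506010401}{58072} - 2057 = - \frac{625464505}{58072}$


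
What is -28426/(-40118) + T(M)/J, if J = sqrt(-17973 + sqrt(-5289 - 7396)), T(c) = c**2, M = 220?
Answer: 14213/20059 + 48400/sqrt(-17973 + I*sqrt(12685)) ≈ 1.8397 - 361.02*I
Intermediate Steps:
J = sqrt(-17973 + I*sqrt(12685)) (J = sqrt(-17973 + sqrt(-12685)) = sqrt(-17973 + I*sqrt(12685)) ≈ 0.4201 + 134.06*I)
-28426/(-40118) + T(M)/J = -28426/(-40118) + 220**2/(sqrt(-17973 + I*sqrt(12685))) = -28426*(-1/40118) + 48400/sqrt(-17973 + I*sqrt(12685)) = 14213/20059 + 48400/sqrt(-17973 + I*sqrt(12685))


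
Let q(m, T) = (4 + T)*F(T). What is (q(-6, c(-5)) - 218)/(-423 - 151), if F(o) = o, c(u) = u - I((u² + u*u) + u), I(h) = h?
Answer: -1041/287 ≈ -3.6272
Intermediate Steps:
c(u) = -2*u² (c(u) = u - ((u² + u*u) + u) = u - ((u² + u²) + u) = u - (2*u² + u) = u - (u + 2*u²) = u + (-u - 2*u²) = -2*u²)
q(m, T) = T*(4 + T) (q(m, T) = (4 + T)*T = T*(4 + T))
(q(-6, c(-5)) - 218)/(-423 - 151) = ((-2*(-5)²)*(4 - 2*(-5)²) - 218)/(-423 - 151) = ((-2*25)*(4 - 2*25) - 218)/(-574) = (-50*(4 - 50) - 218)*(-1/574) = (-50*(-46) - 218)*(-1/574) = (2300 - 218)*(-1/574) = 2082*(-1/574) = -1041/287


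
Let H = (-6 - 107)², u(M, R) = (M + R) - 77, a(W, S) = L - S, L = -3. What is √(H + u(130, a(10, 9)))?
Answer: √12810 ≈ 113.18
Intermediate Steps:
a(W, S) = -3 - S
u(M, R) = -77 + M + R
H = 12769 (H = (-113)² = 12769)
√(H + u(130, a(10, 9))) = √(12769 + (-77 + 130 + (-3 - 1*9))) = √(12769 + (-77 + 130 + (-3 - 9))) = √(12769 + (-77 + 130 - 12)) = √(12769 + 41) = √12810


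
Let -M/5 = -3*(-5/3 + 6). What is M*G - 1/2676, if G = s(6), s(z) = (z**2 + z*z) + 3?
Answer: 13045499/2676 ≈ 4875.0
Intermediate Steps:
s(z) = 3 + 2*z**2 (s(z) = (z**2 + z**2) + 3 = 2*z**2 + 3 = 3 + 2*z**2)
G = 75 (G = 3 + 2*6**2 = 3 + 2*36 = 3 + 72 = 75)
M = 65 (M = -(-15)*(-5/3 + 6) = -(-15)*13/3 = -5*(-13) = 65)
M*G - 1/2676 = 65*75 - 1/2676 = 4875 - 1*1/2676 = 4875 - 1/2676 = 13045499/2676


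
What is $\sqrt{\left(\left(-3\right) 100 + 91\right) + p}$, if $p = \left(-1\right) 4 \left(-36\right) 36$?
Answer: $5 \sqrt{199} \approx 70.534$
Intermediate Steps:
$p = 5184$ ($p = \left(-4\right) \left(-36\right) 36 = 144 \cdot 36 = 5184$)
$\sqrt{\left(\left(-3\right) 100 + 91\right) + p} = \sqrt{\left(\left(-3\right) 100 + 91\right) + 5184} = \sqrt{\left(-300 + 91\right) + 5184} = \sqrt{-209 + 5184} = \sqrt{4975} = 5 \sqrt{199}$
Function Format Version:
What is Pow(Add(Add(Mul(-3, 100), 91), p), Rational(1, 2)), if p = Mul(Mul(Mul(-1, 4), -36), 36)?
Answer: Mul(5, Pow(199, Rational(1, 2))) ≈ 70.534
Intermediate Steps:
p = 5184 (p = Mul(Mul(-4, -36), 36) = Mul(144, 36) = 5184)
Pow(Add(Add(Mul(-3, 100), 91), p), Rational(1, 2)) = Pow(Add(Add(Mul(-3, 100), 91), 5184), Rational(1, 2)) = Pow(Add(Add(-300, 91), 5184), Rational(1, 2)) = Pow(Add(-209, 5184), Rational(1, 2)) = Pow(4975, Rational(1, 2)) = Mul(5, Pow(199, Rational(1, 2)))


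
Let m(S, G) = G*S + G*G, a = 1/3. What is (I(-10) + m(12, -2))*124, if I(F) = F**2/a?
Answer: 34720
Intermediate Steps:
a = 1/3 ≈ 0.33333
m(S, G) = G**2 + G*S (m(S, G) = G*S + G**2 = G**2 + G*S)
I(F) = 3*F**2 (I(F) = F**2/(1/3) = F**2*3 = 3*F**2)
(I(-10) + m(12, -2))*124 = (3*(-10)**2 - 2*(-2 + 12))*124 = (3*100 - 2*10)*124 = (300 - 20)*124 = 280*124 = 34720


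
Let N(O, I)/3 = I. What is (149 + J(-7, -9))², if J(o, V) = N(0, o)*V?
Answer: 114244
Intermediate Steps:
N(O, I) = 3*I
J(o, V) = 3*V*o (J(o, V) = (3*o)*V = 3*V*o)
(149 + J(-7, -9))² = (149 + 3*(-9)*(-7))² = (149 + 189)² = 338² = 114244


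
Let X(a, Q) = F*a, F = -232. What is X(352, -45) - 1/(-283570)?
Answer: -23157460479/283570 ≈ -81664.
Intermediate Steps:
X(a, Q) = -232*a
X(352, -45) - 1/(-283570) = -232*352 - 1/(-283570) = -81664 - 1*(-1/283570) = -81664 + 1/283570 = -23157460479/283570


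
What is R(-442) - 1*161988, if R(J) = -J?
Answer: -161546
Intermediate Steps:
R(-442) - 1*161988 = -1*(-442) - 1*161988 = 442 - 161988 = -161546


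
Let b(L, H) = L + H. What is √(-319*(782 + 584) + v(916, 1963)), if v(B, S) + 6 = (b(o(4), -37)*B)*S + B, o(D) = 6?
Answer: 8*I*√877753 ≈ 7495.1*I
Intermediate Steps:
b(L, H) = H + L
v(B, S) = -6 + B - 31*B*S (v(B, S) = -6 + (((-37 + 6)*B)*S + B) = -6 + ((-31*B)*S + B) = -6 + (-31*B*S + B) = -6 + (B - 31*B*S) = -6 + B - 31*B*S)
√(-319*(782 + 584) + v(916, 1963)) = √(-319*(782 + 584) + (-6 + 916 - 31*916*1963)) = √(-319*1366 + (-6 + 916 - 55741348)) = √(-435754 - 55740438) = √(-56176192) = 8*I*√877753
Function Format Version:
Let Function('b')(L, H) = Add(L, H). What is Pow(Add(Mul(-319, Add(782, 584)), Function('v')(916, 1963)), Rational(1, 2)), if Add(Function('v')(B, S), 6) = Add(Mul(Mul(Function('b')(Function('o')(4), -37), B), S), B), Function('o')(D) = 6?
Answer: Mul(8, I, Pow(877753, Rational(1, 2))) ≈ Mul(7495.1, I)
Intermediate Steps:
Function('b')(L, H) = Add(H, L)
Function('v')(B, S) = Add(-6, B, Mul(-31, B, S)) (Function('v')(B, S) = Add(-6, Add(Mul(Mul(Add(-37, 6), B), S), B)) = Add(-6, Add(Mul(Mul(-31, B), S), B)) = Add(-6, Add(Mul(-31, B, S), B)) = Add(-6, Add(B, Mul(-31, B, S))) = Add(-6, B, Mul(-31, B, S)))
Pow(Add(Mul(-319, Add(782, 584)), Function('v')(916, 1963)), Rational(1, 2)) = Pow(Add(Mul(-319, Add(782, 584)), Add(-6, 916, Mul(-31, 916, 1963))), Rational(1, 2)) = Pow(Add(Mul(-319, 1366), Add(-6, 916, -55741348)), Rational(1, 2)) = Pow(Add(-435754, -55740438), Rational(1, 2)) = Pow(-56176192, Rational(1, 2)) = Mul(8, I, Pow(877753, Rational(1, 2)))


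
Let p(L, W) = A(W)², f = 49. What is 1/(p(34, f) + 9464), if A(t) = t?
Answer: 1/11865 ≈ 8.4282e-5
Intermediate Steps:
p(L, W) = W²
1/(p(34, f) + 9464) = 1/(49² + 9464) = 1/(2401 + 9464) = 1/11865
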